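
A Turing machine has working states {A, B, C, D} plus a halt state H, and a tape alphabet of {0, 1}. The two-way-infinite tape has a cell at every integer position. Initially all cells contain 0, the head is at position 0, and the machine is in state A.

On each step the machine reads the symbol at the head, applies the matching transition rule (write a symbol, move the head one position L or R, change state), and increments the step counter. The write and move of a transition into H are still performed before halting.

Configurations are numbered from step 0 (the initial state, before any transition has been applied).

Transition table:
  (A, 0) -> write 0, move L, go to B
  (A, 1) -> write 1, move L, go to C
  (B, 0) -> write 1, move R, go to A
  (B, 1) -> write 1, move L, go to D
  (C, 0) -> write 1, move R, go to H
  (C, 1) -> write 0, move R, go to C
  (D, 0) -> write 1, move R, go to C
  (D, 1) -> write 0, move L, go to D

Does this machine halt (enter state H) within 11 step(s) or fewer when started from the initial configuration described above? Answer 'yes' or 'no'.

Step 1: in state A at pos 0, read 0 -> (A,0)->write 0,move L,goto B. Now: state=B, head=-1, tape[-2..1]=0000 (head:  ^)
Step 2: in state B at pos -1, read 0 -> (B,0)->write 1,move R,goto A. Now: state=A, head=0, tape[-2..1]=0100 (head:   ^)
Step 3: in state A at pos 0, read 0 -> (A,0)->write 0,move L,goto B. Now: state=B, head=-1, tape[-2..1]=0100 (head:  ^)
Step 4: in state B at pos -1, read 1 -> (B,1)->write 1,move L,goto D. Now: state=D, head=-2, tape[-3..1]=00100 (head:  ^)
Step 5: in state D at pos -2, read 0 -> (D,0)->write 1,move R,goto C. Now: state=C, head=-1, tape[-3..1]=01100 (head:   ^)
Step 6: in state C at pos -1, read 1 -> (C,1)->write 0,move R,goto C. Now: state=C, head=0, tape[-3..1]=01000 (head:    ^)
Step 7: in state C at pos 0, read 0 -> (C,0)->write 1,move R,goto H. Now: state=H, head=1, tape[-3..2]=010100 (head:     ^)
State H reached at step 7; 7 <= 11 -> yes

Answer: yes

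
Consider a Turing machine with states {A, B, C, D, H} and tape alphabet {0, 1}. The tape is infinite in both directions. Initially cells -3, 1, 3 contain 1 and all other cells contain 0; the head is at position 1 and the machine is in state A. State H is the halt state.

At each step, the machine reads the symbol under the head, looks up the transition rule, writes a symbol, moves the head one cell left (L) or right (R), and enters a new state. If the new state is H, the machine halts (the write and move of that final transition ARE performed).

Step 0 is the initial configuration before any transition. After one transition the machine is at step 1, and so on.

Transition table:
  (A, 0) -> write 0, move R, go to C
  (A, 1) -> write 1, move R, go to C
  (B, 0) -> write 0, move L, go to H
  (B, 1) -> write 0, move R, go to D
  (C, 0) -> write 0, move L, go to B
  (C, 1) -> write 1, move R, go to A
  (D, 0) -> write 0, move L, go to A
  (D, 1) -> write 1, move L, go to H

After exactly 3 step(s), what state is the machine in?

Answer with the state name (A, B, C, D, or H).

Answer: D

Derivation:
Step 1: in state A at pos 1, read 1 -> (A,1)->write 1,move R,goto C. Now: state=C, head=2, tape[-4..4]=010001010 (head:       ^)
Step 2: in state C at pos 2, read 0 -> (C,0)->write 0,move L,goto B. Now: state=B, head=1, tape[-4..4]=010001010 (head:      ^)
Step 3: in state B at pos 1, read 1 -> (B,1)->write 0,move R,goto D. Now: state=D, head=2, tape[-4..4]=010000010 (head:       ^)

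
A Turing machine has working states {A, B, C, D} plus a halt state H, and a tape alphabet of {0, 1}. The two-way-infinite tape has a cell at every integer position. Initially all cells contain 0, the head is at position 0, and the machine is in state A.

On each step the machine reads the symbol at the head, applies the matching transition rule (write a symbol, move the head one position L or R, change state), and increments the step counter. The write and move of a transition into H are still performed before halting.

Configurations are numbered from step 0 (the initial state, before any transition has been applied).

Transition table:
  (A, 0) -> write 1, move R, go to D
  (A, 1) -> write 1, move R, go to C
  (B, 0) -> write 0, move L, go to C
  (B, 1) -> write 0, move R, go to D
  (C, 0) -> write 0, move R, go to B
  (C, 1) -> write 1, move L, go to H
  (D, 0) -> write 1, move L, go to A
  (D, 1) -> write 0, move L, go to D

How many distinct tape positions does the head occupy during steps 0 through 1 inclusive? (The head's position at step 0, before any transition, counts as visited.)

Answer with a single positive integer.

Answer: 2

Derivation:
Step 1: in state A at pos 0, read 0 -> (A,0)->write 1,move R,goto D. Now: state=D, head=1, tape[-1..2]=0100 (head:   ^)
Head positions at steps 0..1: starting at 0, distinct positions visited = {0, 1} -> 2 position(s)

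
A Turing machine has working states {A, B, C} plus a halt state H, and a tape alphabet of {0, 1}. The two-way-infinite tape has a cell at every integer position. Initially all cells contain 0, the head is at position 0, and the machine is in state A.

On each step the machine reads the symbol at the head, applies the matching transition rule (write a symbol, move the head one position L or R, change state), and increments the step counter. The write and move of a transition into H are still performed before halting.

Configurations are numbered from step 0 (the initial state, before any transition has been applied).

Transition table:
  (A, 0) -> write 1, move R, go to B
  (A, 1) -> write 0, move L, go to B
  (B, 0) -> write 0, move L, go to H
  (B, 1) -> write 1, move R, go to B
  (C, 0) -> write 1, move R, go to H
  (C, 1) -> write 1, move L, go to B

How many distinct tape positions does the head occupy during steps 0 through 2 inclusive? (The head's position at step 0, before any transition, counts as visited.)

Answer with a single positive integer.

Answer: 2

Derivation:
Step 1: in state A at pos 0, read 0 -> (A,0)->write 1,move R,goto B. Now: state=B, head=1, tape[-1..2]=0100 (head:   ^)
Step 2: in state B at pos 1, read 0 -> (B,0)->write 0,move L,goto H. Now: state=H, head=0, tape[-1..2]=0100 (head:  ^)
Head positions at steps 0..2: starting at 0, distinct positions visited = {0, 1} -> 2 position(s)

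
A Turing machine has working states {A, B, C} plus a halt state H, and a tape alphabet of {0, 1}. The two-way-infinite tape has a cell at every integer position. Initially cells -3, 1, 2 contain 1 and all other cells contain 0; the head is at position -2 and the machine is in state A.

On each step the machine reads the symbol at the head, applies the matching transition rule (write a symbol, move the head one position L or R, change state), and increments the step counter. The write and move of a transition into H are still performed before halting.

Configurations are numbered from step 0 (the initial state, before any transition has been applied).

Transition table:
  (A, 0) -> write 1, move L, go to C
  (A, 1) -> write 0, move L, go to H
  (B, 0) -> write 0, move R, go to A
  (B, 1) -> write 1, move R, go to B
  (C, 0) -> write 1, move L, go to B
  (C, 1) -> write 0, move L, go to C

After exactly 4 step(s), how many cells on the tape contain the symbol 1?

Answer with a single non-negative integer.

Step 1: in state A at pos -2, read 0 -> (A,0)->write 1,move L,goto C. Now: state=C, head=-3, tape[-4..3]=01100110 (head:  ^)
Step 2: in state C at pos -3, read 1 -> (C,1)->write 0,move L,goto C. Now: state=C, head=-4, tape[-5..3]=000100110 (head:  ^)
Step 3: in state C at pos -4, read 0 -> (C,0)->write 1,move L,goto B. Now: state=B, head=-5, tape[-6..3]=0010100110 (head:  ^)
Step 4: in state B at pos -5, read 0 -> (B,0)->write 0,move R,goto A. Now: state=A, head=-4, tape[-6..3]=0010100110 (head:   ^)
Cells containing 1 after step 4: {-4, -2, 1, 2} -> 4 cell(s)

Answer: 4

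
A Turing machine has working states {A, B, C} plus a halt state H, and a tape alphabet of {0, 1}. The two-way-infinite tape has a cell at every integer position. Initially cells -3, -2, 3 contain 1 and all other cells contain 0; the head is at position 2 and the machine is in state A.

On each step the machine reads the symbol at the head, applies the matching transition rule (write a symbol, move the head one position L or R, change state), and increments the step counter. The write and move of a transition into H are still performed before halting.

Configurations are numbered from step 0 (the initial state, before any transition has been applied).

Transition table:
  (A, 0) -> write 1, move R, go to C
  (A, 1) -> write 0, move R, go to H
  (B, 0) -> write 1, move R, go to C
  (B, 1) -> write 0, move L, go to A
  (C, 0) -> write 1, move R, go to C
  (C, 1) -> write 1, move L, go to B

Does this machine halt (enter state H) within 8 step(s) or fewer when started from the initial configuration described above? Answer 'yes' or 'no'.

Answer: yes

Derivation:
Step 1: in state A at pos 2, read 0 -> (A,0)->write 1,move R,goto C. Now: state=C, head=3, tape[-4..4]=011000110 (head:        ^)
Step 2: in state C at pos 3, read 1 -> (C,1)->write 1,move L,goto B. Now: state=B, head=2, tape[-4..4]=011000110 (head:       ^)
Step 3: in state B at pos 2, read 1 -> (B,1)->write 0,move L,goto A. Now: state=A, head=1, tape[-4..4]=011000010 (head:      ^)
Step 4: in state A at pos 1, read 0 -> (A,0)->write 1,move R,goto C. Now: state=C, head=2, tape[-4..4]=011001010 (head:       ^)
Step 5: in state C at pos 2, read 0 -> (C,0)->write 1,move R,goto C. Now: state=C, head=3, tape[-4..4]=011001110 (head:        ^)
Step 6: in state C at pos 3, read 1 -> (C,1)->write 1,move L,goto B. Now: state=B, head=2, tape[-4..4]=011001110 (head:       ^)
Step 7: in state B at pos 2, read 1 -> (B,1)->write 0,move L,goto A. Now: state=A, head=1, tape[-4..4]=011001010 (head:      ^)
Step 8: in state A at pos 1, read 1 -> (A,1)->write 0,move R,goto H. Now: state=H, head=2, tape[-4..4]=011000010 (head:       ^)
State H reached at step 8; 8 <= 8 -> yes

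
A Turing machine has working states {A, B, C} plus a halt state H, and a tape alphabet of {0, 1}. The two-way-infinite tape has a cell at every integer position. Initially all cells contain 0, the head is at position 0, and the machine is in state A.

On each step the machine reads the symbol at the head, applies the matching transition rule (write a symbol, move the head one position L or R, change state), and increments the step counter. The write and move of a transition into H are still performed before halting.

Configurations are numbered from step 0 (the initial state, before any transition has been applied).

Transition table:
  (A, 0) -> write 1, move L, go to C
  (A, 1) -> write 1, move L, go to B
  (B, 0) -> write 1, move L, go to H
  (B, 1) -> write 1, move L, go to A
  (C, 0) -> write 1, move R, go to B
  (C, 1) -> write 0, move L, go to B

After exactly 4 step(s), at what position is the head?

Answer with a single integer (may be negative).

Step 1: in state A at pos 0, read 0 -> (A,0)->write 1,move L,goto C. Now: state=C, head=-1, tape[-2..1]=0010 (head:  ^)
Step 2: in state C at pos -1, read 0 -> (C,0)->write 1,move R,goto B. Now: state=B, head=0, tape[-2..1]=0110 (head:   ^)
Step 3: in state B at pos 0, read 1 -> (B,1)->write 1,move L,goto A. Now: state=A, head=-1, tape[-2..1]=0110 (head:  ^)
Step 4: in state A at pos -1, read 1 -> (A,1)->write 1,move L,goto B. Now: state=B, head=-2, tape[-3..1]=00110 (head:  ^)

Answer: -2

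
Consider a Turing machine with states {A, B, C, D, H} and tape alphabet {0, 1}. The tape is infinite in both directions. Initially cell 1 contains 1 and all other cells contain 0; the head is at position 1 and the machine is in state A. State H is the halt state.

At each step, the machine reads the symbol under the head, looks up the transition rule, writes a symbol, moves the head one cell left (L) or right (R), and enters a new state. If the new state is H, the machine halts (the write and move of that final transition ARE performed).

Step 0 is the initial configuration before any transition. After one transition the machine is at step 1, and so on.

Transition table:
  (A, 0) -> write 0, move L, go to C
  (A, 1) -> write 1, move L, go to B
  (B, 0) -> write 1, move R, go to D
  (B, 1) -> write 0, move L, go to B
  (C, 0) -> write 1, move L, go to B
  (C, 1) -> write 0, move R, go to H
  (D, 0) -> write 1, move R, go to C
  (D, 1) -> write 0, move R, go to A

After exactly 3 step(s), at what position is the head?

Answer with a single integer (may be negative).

Answer: 2

Derivation:
Step 1: in state A at pos 1, read 1 -> (A,1)->write 1,move L,goto B. Now: state=B, head=0, tape[-1..2]=0010 (head:  ^)
Step 2: in state B at pos 0, read 0 -> (B,0)->write 1,move R,goto D. Now: state=D, head=1, tape[-1..2]=0110 (head:   ^)
Step 3: in state D at pos 1, read 1 -> (D,1)->write 0,move R,goto A. Now: state=A, head=2, tape[-1..3]=01000 (head:    ^)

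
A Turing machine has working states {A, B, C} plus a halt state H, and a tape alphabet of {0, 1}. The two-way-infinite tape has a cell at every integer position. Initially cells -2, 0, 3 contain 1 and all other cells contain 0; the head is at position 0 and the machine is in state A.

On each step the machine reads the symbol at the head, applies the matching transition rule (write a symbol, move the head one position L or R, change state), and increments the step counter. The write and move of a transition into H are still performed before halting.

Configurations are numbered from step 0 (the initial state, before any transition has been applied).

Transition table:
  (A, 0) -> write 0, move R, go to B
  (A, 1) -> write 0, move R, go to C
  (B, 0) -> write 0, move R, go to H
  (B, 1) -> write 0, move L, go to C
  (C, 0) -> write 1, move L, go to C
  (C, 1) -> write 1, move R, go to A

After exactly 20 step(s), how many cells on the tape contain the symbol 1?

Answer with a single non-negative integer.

Step 1: in state A at pos 0, read 1 -> (A,1)->write 0,move R,goto C. Now: state=C, head=1, tape[-3..4]=01000010 (head:     ^)
Step 2: in state C at pos 1, read 0 -> (C,0)->write 1,move L,goto C. Now: state=C, head=0, tape[-3..4]=01001010 (head:    ^)
Step 3: in state C at pos 0, read 0 -> (C,0)->write 1,move L,goto C. Now: state=C, head=-1, tape[-3..4]=01011010 (head:   ^)
Step 4: in state C at pos -1, read 0 -> (C,0)->write 1,move L,goto C. Now: state=C, head=-2, tape[-3..4]=01111010 (head:  ^)
Step 5: in state C at pos -2, read 1 -> (C,1)->write 1,move R,goto A. Now: state=A, head=-1, tape[-3..4]=01111010 (head:   ^)
Step 6: in state A at pos -1, read 1 -> (A,1)->write 0,move R,goto C. Now: state=C, head=0, tape[-3..4]=01011010 (head:    ^)
Step 7: in state C at pos 0, read 1 -> (C,1)->write 1,move R,goto A. Now: state=A, head=1, tape[-3..4]=01011010 (head:     ^)
Step 8: in state A at pos 1, read 1 -> (A,1)->write 0,move R,goto C. Now: state=C, head=2, tape[-3..4]=01010010 (head:      ^)
Step 9: in state C at pos 2, read 0 -> (C,0)->write 1,move L,goto C. Now: state=C, head=1, tape[-3..4]=01010110 (head:     ^)
Step 10: in state C at pos 1, read 0 -> (C,0)->write 1,move L,goto C. Now: state=C, head=0, tape[-3..4]=01011110 (head:    ^)
Step 11: in state C at pos 0, read 1 -> (C,1)->write 1,move R,goto A. Now: state=A, head=1, tape[-3..4]=01011110 (head:     ^)
Step 12: in state A at pos 1, read 1 -> (A,1)->write 0,move R,goto C. Now: state=C, head=2, tape[-3..4]=01010110 (head:      ^)
Step 13: in state C at pos 2, read 1 -> (C,1)->write 1,move R,goto A. Now: state=A, head=3, tape[-3..4]=01010110 (head:       ^)
Step 14: in state A at pos 3, read 1 -> (A,1)->write 0,move R,goto C. Now: state=C, head=4, tape[-3..5]=010101000 (head:        ^)
Step 15: in state C at pos 4, read 0 -> (C,0)->write 1,move L,goto C. Now: state=C, head=3, tape[-3..5]=010101010 (head:       ^)
Step 16: in state C at pos 3, read 0 -> (C,0)->write 1,move L,goto C. Now: state=C, head=2, tape[-3..5]=010101110 (head:      ^)
Step 17: in state C at pos 2, read 1 -> (C,1)->write 1,move R,goto A. Now: state=A, head=3, tape[-3..5]=010101110 (head:       ^)
Step 18: in state A at pos 3, read 1 -> (A,1)->write 0,move R,goto C. Now: state=C, head=4, tape[-3..5]=010101010 (head:        ^)
Step 19: in state C at pos 4, read 1 -> (C,1)->write 1,move R,goto A. Now: state=A, head=5, tape[-3..6]=0101010100 (head:         ^)
Step 20: in state A at pos 5, read 0 -> (A,0)->write 0,move R,goto B. Now: state=B, head=6, tape[-3..7]=01010101000 (head:          ^)
Cells containing 1 after step 20: {-2, 0, 2, 4} -> 4 cell(s)

Answer: 4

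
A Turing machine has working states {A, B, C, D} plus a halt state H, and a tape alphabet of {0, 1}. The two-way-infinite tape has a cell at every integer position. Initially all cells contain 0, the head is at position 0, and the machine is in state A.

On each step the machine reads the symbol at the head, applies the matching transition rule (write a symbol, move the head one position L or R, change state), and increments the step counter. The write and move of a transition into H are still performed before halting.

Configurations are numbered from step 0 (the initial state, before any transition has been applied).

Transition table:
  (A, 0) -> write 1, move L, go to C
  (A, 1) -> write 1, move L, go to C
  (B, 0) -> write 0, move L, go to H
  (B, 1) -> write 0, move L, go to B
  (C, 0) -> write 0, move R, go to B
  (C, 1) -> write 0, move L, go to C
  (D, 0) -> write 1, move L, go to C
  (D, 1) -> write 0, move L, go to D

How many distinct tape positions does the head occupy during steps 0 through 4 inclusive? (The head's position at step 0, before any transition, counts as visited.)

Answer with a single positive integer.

Answer: 3

Derivation:
Step 1: in state A at pos 0, read 0 -> (A,0)->write 1,move L,goto C. Now: state=C, head=-1, tape[-2..1]=0010 (head:  ^)
Step 2: in state C at pos -1, read 0 -> (C,0)->write 0,move R,goto B. Now: state=B, head=0, tape[-2..1]=0010 (head:   ^)
Step 3: in state B at pos 0, read 1 -> (B,1)->write 0,move L,goto B. Now: state=B, head=-1, tape[-2..1]=0000 (head:  ^)
Step 4: in state B at pos -1, read 0 -> (B,0)->write 0,move L,goto H. Now: state=H, head=-2, tape[-3..1]=00000 (head:  ^)
Head positions at steps 0..4: starting at 0, distinct positions visited = {-2, -1, 0} -> 3 position(s)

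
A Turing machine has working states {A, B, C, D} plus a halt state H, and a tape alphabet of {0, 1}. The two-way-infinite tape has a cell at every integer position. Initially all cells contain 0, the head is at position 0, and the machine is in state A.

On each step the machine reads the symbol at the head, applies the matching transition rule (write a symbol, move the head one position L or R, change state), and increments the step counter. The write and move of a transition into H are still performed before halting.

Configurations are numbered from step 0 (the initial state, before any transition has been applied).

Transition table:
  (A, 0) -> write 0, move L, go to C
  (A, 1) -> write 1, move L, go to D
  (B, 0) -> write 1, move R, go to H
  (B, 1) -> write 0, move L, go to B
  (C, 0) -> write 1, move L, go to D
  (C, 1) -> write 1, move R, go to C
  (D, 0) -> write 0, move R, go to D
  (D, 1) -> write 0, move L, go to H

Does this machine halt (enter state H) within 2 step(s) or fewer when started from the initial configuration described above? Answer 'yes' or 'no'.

Answer: no

Derivation:
Step 1: in state A at pos 0, read 0 -> (A,0)->write 0,move L,goto C. Now: state=C, head=-1, tape[-2..1]=0000 (head:  ^)
Step 2: in state C at pos -1, read 0 -> (C,0)->write 1,move L,goto D. Now: state=D, head=-2, tape[-3..1]=00100 (head:  ^)
After 2 step(s): state = D (not H) -> not halted within 2 -> no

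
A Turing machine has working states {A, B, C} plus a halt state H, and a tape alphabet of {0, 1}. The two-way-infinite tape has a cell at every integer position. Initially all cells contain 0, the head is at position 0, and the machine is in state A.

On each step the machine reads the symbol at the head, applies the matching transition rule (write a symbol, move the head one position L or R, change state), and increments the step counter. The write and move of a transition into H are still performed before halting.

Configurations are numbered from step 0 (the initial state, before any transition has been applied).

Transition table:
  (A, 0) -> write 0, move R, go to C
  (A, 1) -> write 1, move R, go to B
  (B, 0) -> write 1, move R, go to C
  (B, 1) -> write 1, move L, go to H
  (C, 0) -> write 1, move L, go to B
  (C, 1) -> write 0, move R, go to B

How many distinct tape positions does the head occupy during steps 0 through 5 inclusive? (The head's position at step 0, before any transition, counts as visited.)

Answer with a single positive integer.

Step 1: in state A at pos 0, read 0 -> (A,0)->write 0,move R,goto C. Now: state=C, head=1, tape[-1..2]=0000 (head:   ^)
Step 2: in state C at pos 1, read 0 -> (C,0)->write 1,move L,goto B. Now: state=B, head=0, tape[-1..2]=0010 (head:  ^)
Step 3: in state B at pos 0, read 0 -> (B,0)->write 1,move R,goto C. Now: state=C, head=1, tape[-1..2]=0110 (head:   ^)
Step 4: in state C at pos 1, read 1 -> (C,1)->write 0,move R,goto B. Now: state=B, head=2, tape[-1..3]=01000 (head:    ^)
Step 5: in state B at pos 2, read 0 -> (B,0)->write 1,move R,goto C. Now: state=C, head=3, tape[-1..4]=010100 (head:     ^)
Head positions at steps 0..5: starting at 0, distinct positions visited = {0, 1, 2, 3} -> 4 position(s)

Answer: 4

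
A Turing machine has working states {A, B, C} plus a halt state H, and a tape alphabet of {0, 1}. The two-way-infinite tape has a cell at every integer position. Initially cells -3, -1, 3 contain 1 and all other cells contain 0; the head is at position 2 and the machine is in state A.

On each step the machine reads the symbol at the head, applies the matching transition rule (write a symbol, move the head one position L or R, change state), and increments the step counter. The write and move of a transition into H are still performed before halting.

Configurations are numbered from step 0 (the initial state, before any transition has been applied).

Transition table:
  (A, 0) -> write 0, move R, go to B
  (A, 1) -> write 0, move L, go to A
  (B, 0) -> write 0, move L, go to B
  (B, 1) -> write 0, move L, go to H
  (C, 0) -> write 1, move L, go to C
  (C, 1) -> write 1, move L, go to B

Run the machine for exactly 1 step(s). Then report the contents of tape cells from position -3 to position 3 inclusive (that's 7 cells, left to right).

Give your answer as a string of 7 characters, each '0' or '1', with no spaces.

Step 1: in state A at pos 2, read 0 -> (A,0)->write 0,move R,goto B. Now: state=B, head=3, tape[-4..4]=010100010 (head:        ^)

Answer: 1010001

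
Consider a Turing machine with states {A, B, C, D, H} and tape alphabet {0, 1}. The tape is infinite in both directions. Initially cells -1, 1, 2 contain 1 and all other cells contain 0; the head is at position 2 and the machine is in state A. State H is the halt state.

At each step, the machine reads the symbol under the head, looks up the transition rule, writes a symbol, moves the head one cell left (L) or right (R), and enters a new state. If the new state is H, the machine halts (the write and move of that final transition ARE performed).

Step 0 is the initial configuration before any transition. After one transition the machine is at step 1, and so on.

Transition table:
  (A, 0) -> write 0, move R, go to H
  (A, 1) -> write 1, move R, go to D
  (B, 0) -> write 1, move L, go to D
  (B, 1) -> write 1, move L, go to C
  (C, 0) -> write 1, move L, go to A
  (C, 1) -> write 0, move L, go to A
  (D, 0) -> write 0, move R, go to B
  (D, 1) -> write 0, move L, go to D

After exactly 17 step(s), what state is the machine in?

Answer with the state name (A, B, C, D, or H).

Step 1: in state A at pos 2, read 1 -> (A,1)->write 1,move R,goto D. Now: state=D, head=3, tape[-2..4]=0101100 (head:      ^)
Step 2: in state D at pos 3, read 0 -> (D,0)->write 0,move R,goto B. Now: state=B, head=4, tape[-2..5]=01011000 (head:       ^)
Step 3: in state B at pos 4, read 0 -> (B,0)->write 1,move L,goto D. Now: state=D, head=3, tape[-2..5]=01011010 (head:      ^)
Step 4: in state D at pos 3, read 0 -> (D,0)->write 0,move R,goto B. Now: state=B, head=4, tape[-2..5]=01011010 (head:       ^)
Step 5: in state B at pos 4, read 1 -> (B,1)->write 1,move L,goto C. Now: state=C, head=3, tape[-2..5]=01011010 (head:      ^)
Step 6: in state C at pos 3, read 0 -> (C,0)->write 1,move L,goto A. Now: state=A, head=2, tape[-2..5]=01011110 (head:     ^)
Step 7: in state A at pos 2, read 1 -> (A,1)->write 1,move R,goto D. Now: state=D, head=3, tape[-2..5]=01011110 (head:      ^)
Step 8: in state D at pos 3, read 1 -> (D,1)->write 0,move L,goto D. Now: state=D, head=2, tape[-2..5]=01011010 (head:     ^)
Step 9: in state D at pos 2, read 1 -> (D,1)->write 0,move L,goto D. Now: state=D, head=1, tape[-2..5]=01010010 (head:    ^)
Step 10: in state D at pos 1, read 1 -> (D,1)->write 0,move L,goto D. Now: state=D, head=0, tape[-2..5]=01000010 (head:   ^)
Step 11: in state D at pos 0, read 0 -> (D,0)->write 0,move R,goto B. Now: state=B, head=1, tape[-2..5]=01000010 (head:    ^)
Step 12: in state B at pos 1, read 0 -> (B,0)->write 1,move L,goto D. Now: state=D, head=0, tape[-2..5]=01010010 (head:   ^)
Step 13: in state D at pos 0, read 0 -> (D,0)->write 0,move R,goto B. Now: state=B, head=1, tape[-2..5]=01010010 (head:    ^)
Step 14: in state B at pos 1, read 1 -> (B,1)->write 1,move L,goto C. Now: state=C, head=0, tape[-2..5]=01010010 (head:   ^)
Step 15: in state C at pos 0, read 0 -> (C,0)->write 1,move L,goto A. Now: state=A, head=-1, tape[-2..5]=01110010 (head:  ^)
Step 16: in state A at pos -1, read 1 -> (A,1)->write 1,move R,goto D. Now: state=D, head=0, tape[-2..5]=01110010 (head:   ^)
Step 17: in state D at pos 0, read 1 -> (D,1)->write 0,move L,goto D. Now: state=D, head=-1, tape[-2..5]=01010010 (head:  ^)

Answer: D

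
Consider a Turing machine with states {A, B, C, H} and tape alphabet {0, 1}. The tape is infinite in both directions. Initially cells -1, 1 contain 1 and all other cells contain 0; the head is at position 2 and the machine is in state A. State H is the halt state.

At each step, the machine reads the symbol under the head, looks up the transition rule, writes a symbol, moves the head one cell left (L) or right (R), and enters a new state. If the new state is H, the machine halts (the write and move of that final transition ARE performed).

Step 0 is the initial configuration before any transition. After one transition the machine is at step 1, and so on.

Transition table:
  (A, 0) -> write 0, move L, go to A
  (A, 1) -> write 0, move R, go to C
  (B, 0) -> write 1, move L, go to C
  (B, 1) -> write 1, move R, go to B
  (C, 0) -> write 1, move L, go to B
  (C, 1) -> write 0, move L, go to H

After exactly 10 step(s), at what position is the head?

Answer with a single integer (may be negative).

Answer: 2

Derivation:
Step 1: in state A at pos 2, read 0 -> (A,0)->write 0,move L,goto A. Now: state=A, head=1, tape[-2..3]=010100 (head:    ^)
Step 2: in state A at pos 1, read 1 -> (A,1)->write 0,move R,goto C. Now: state=C, head=2, tape[-2..3]=010000 (head:     ^)
Step 3: in state C at pos 2, read 0 -> (C,0)->write 1,move L,goto B. Now: state=B, head=1, tape[-2..3]=010010 (head:    ^)
Step 4: in state B at pos 1, read 0 -> (B,0)->write 1,move L,goto C. Now: state=C, head=0, tape[-2..3]=010110 (head:   ^)
Step 5: in state C at pos 0, read 0 -> (C,0)->write 1,move L,goto B. Now: state=B, head=-1, tape[-2..3]=011110 (head:  ^)
Step 6: in state B at pos -1, read 1 -> (B,1)->write 1,move R,goto B. Now: state=B, head=0, tape[-2..3]=011110 (head:   ^)
Step 7: in state B at pos 0, read 1 -> (B,1)->write 1,move R,goto B. Now: state=B, head=1, tape[-2..3]=011110 (head:    ^)
Step 8: in state B at pos 1, read 1 -> (B,1)->write 1,move R,goto B. Now: state=B, head=2, tape[-2..3]=011110 (head:     ^)
Step 9: in state B at pos 2, read 1 -> (B,1)->write 1,move R,goto B. Now: state=B, head=3, tape[-2..4]=0111100 (head:      ^)
Step 10: in state B at pos 3, read 0 -> (B,0)->write 1,move L,goto C. Now: state=C, head=2, tape[-2..4]=0111110 (head:     ^)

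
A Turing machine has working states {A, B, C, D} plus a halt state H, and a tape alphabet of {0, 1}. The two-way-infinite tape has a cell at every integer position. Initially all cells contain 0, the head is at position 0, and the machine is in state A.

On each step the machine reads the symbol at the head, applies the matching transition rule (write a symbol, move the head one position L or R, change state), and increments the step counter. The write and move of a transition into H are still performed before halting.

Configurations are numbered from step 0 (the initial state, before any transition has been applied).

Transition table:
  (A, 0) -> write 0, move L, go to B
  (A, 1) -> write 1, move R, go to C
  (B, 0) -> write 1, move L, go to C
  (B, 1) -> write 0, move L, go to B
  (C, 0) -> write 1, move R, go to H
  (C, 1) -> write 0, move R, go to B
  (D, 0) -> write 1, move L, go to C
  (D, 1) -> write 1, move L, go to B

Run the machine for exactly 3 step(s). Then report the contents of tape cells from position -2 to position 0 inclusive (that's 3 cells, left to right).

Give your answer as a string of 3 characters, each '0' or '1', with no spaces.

Answer: 110

Derivation:
Step 1: in state A at pos 0, read 0 -> (A,0)->write 0,move L,goto B. Now: state=B, head=-1, tape[-2..1]=0000 (head:  ^)
Step 2: in state B at pos -1, read 0 -> (B,0)->write 1,move L,goto C. Now: state=C, head=-2, tape[-3..1]=00100 (head:  ^)
Step 3: in state C at pos -2, read 0 -> (C,0)->write 1,move R,goto H. Now: state=H, head=-1, tape[-3..1]=01100 (head:   ^)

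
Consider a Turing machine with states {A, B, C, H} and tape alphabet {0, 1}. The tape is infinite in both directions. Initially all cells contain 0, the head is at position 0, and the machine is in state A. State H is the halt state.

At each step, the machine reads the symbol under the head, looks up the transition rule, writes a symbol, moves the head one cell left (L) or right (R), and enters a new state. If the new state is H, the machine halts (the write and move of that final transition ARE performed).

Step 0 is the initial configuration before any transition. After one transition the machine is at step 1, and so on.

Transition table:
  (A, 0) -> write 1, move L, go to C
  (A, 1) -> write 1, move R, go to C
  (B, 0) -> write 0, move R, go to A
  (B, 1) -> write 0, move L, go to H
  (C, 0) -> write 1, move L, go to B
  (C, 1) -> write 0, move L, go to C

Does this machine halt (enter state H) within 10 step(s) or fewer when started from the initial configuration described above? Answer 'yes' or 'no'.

Answer: no

Derivation:
Step 1: in state A at pos 0, read 0 -> (A,0)->write 1,move L,goto C. Now: state=C, head=-1, tape[-2..1]=0010 (head:  ^)
Step 2: in state C at pos -1, read 0 -> (C,0)->write 1,move L,goto B. Now: state=B, head=-2, tape[-3..1]=00110 (head:  ^)
Step 3: in state B at pos -2, read 0 -> (B,0)->write 0,move R,goto A. Now: state=A, head=-1, tape[-3..1]=00110 (head:   ^)
Step 4: in state A at pos -1, read 1 -> (A,1)->write 1,move R,goto C. Now: state=C, head=0, tape[-3..1]=00110 (head:    ^)
Step 5: in state C at pos 0, read 1 -> (C,1)->write 0,move L,goto C. Now: state=C, head=-1, tape[-3..1]=00100 (head:   ^)
Step 6: in state C at pos -1, read 1 -> (C,1)->write 0,move L,goto C. Now: state=C, head=-2, tape[-3..1]=00000 (head:  ^)
Step 7: in state C at pos -2, read 0 -> (C,0)->write 1,move L,goto B. Now: state=B, head=-3, tape[-4..1]=001000 (head:  ^)
Step 8: in state B at pos -3, read 0 -> (B,0)->write 0,move R,goto A. Now: state=A, head=-2, tape[-4..1]=001000 (head:   ^)
Step 9: in state A at pos -2, read 1 -> (A,1)->write 1,move R,goto C. Now: state=C, head=-1, tape[-4..1]=001000 (head:    ^)
Step 10: in state C at pos -1, read 0 -> (C,0)->write 1,move L,goto B. Now: state=B, head=-2, tape[-4..1]=001100 (head:   ^)
After 10 step(s): state = B (not H) -> not halted within 10 -> no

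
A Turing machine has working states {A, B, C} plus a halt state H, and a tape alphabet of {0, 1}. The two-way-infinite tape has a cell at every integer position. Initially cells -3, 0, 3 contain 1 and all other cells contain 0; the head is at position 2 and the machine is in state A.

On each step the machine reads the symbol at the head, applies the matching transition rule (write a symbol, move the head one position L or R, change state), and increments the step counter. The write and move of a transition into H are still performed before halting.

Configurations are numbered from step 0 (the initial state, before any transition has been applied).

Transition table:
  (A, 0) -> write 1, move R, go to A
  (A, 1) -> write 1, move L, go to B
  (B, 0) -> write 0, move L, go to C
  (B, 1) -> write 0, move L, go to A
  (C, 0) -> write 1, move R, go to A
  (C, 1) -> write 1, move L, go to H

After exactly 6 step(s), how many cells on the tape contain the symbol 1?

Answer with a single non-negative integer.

Step 1: in state A at pos 2, read 0 -> (A,0)->write 1,move R,goto A. Now: state=A, head=3, tape[-4..4]=010010110 (head:        ^)
Step 2: in state A at pos 3, read 1 -> (A,1)->write 1,move L,goto B. Now: state=B, head=2, tape[-4..4]=010010110 (head:       ^)
Step 3: in state B at pos 2, read 1 -> (B,1)->write 0,move L,goto A. Now: state=A, head=1, tape[-4..4]=010010010 (head:      ^)
Step 4: in state A at pos 1, read 0 -> (A,0)->write 1,move R,goto A. Now: state=A, head=2, tape[-4..4]=010011010 (head:       ^)
Step 5: in state A at pos 2, read 0 -> (A,0)->write 1,move R,goto A. Now: state=A, head=3, tape[-4..4]=010011110 (head:        ^)
Step 6: in state A at pos 3, read 1 -> (A,1)->write 1,move L,goto B. Now: state=B, head=2, tape[-4..4]=010011110 (head:       ^)
Cells containing 1 after step 6: {-3, 0, 1, 2, 3} -> 5 cell(s)

Answer: 5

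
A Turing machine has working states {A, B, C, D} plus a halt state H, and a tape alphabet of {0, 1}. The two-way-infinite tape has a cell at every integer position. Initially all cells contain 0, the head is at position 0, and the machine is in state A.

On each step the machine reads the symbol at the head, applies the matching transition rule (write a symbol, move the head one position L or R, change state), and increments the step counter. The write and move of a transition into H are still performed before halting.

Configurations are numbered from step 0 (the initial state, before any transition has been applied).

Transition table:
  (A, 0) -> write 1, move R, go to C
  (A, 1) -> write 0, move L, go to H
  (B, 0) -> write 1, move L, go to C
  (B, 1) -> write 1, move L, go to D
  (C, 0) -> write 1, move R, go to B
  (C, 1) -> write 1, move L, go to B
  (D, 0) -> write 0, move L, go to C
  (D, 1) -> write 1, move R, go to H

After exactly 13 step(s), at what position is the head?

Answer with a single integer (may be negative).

Step 1: in state A at pos 0, read 0 -> (A,0)->write 1,move R,goto C. Now: state=C, head=1, tape[-1..2]=0100 (head:   ^)
Step 2: in state C at pos 1, read 0 -> (C,0)->write 1,move R,goto B. Now: state=B, head=2, tape[-1..3]=01100 (head:    ^)
Step 3: in state B at pos 2, read 0 -> (B,0)->write 1,move L,goto C. Now: state=C, head=1, tape[-1..3]=01110 (head:   ^)
Step 4: in state C at pos 1, read 1 -> (C,1)->write 1,move L,goto B. Now: state=B, head=0, tape[-1..3]=01110 (head:  ^)
Step 5: in state B at pos 0, read 1 -> (B,1)->write 1,move L,goto D. Now: state=D, head=-1, tape[-2..3]=001110 (head:  ^)
Step 6: in state D at pos -1, read 0 -> (D,0)->write 0,move L,goto C. Now: state=C, head=-2, tape[-3..3]=0001110 (head:  ^)
Step 7: in state C at pos -2, read 0 -> (C,0)->write 1,move R,goto B. Now: state=B, head=-1, tape[-3..3]=0101110 (head:   ^)
Step 8: in state B at pos -1, read 0 -> (B,0)->write 1,move L,goto C. Now: state=C, head=-2, tape[-3..3]=0111110 (head:  ^)
Step 9: in state C at pos -2, read 1 -> (C,1)->write 1,move L,goto B. Now: state=B, head=-3, tape[-4..3]=00111110 (head:  ^)
Step 10: in state B at pos -3, read 0 -> (B,0)->write 1,move L,goto C. Now: state=C, head=-4, tape[-5..3]=001111110 (head:  ^)
Step 11: in state C at pos -4, read 0 -> (C,0)->write 1,move R,goto B. Now: state=B, head=-3, tape[-5..3]=011111110 (head:   ^)
Step 12: in state B at pos -3, read 1 -> (B,1)->write 1,move L,goto D. Now: state=D, head=-4, tape[-5..3]=011111110 (head:  ^)
Step 13: in state D at pos -4, read 1 -> (D,1)->write 1,move R,goto H. Now: state=H, head=-3, tape[-5..3]=011111110 (head:   ^)

Answer: -3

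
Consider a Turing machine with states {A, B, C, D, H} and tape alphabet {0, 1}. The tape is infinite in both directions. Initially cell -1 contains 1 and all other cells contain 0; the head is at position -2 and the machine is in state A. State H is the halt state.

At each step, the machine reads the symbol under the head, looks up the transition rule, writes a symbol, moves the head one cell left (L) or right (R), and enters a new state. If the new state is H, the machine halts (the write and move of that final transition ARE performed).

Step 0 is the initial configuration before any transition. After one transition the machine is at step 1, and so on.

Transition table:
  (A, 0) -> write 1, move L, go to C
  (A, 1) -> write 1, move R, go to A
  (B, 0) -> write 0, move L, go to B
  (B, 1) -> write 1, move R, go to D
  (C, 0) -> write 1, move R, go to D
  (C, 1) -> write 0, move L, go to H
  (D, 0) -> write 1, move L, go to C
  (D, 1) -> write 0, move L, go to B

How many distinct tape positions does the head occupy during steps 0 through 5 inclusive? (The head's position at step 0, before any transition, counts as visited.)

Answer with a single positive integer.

Step 1: in state A at pos -2, read 0 -> (A,0)->write 1,move L,goto C. Now: state=C, head=-3, tape[-4..0]=00110 (head:  ^)
Step 2: in state C at pos -3, read 0 -> (C,0)->write 1,move R,goto D. Now: state=D, head=-2, tape[-4..0]=01110 (head:   ^)
Step 3: in state D at pos -2, read 1 -> (D,1)->write 0,move L,goto B. Now: state=B, head=-3, tape[-4..0]=01010 (head:  ^)
Step 4: in state B at pos -3, read 1 -> (B,1)->write 1,move R,goto D. Now: state=D, head=-2, tape[-4..0]=01010 (head:   ^)
Step 5: in state D at pos -2, read 0 -> (D,0)->write 1,move L,goto C. Now: state=C, head=-3, tape[-4..0]=01110 (head:  ^)
Head positions at steps 0..5: starting at -2, distinct positions visited = {-3, -2} -> 2 position(s)

Answer: 2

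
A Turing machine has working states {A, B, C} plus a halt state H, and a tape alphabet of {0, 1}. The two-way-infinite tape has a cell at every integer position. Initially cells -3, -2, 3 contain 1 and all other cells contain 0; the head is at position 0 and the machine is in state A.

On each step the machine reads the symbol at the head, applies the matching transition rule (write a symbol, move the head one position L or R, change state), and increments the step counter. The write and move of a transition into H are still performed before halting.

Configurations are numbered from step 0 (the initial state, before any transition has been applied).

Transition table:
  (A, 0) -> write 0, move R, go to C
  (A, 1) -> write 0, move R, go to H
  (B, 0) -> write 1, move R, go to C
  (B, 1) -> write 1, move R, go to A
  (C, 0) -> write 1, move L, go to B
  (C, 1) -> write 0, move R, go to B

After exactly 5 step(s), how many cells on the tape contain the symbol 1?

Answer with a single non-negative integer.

Step 1: in state A at pos 0, read 0 -> (A,0)->write 0,move R,goto C. Now: state=C, head=1, tape[-4..4]=011000010 (head:      ^)
Step 2: in state C at pos 1, read 0 -> (C,0)->write 1,move L,goto B. Now: state=B, head=0, tape[-4..4]=011001010 (head:     ^)
Step 3: in state B at pos 0, read 0 -> (B,0)->write 1,move R,goto C. Now: state=C, head=1, tape[-4..4]=011011010 (head:      ^)
Step 4: in state C at pos 1, read 1 -> (C,1)->write 0,move R,goto B. Now: state=B, head=2, tape[-4..4]=011010010 (head:       ^)
Step 5: in state B at pos 2, read 0 -> (B,0)->write 1,move R,goto C. Now: state=C, head=3, tape[-4..4]=011010110 (head:        ^)
Cells containing 1 after step 5: {-3, -2, 0, 2, 3} -> 5 cell(s)

Answer: 5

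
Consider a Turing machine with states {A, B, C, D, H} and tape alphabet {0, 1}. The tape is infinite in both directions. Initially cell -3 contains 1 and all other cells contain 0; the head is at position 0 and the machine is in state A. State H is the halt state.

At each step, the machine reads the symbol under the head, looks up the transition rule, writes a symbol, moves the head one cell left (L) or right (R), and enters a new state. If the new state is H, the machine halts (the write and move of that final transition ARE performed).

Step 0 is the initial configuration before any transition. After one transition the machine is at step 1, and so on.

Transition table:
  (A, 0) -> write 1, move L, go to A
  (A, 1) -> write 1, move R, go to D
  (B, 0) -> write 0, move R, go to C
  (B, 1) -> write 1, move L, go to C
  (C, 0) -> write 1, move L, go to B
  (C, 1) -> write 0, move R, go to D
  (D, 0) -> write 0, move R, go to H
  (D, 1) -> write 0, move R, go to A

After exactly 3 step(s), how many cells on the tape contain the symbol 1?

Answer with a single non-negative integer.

Answer: 4

Derivation:
Step 1: in state A at pos 0, read 0 -> (A,0)->write 1,move L,goto A. Now: state=A, head=-1, tape[-4..1]=010010 (head:    ^)
Step 2: in state A at pos -1, read 0 -> (A,0)->write 1,move L,goto A. Now: state=A, head=-2, tape[-4..1]=010110 (head:   ^)
Step 3: in state A at pos -2, read 0 -> (A,0)->write 1,move L,goto A. Now: state=A, head=-3, tape[-4..1]=011110 (head:  ^)
Cells containing 1 after step 3: {-3, -2, -1, 0} -> 4 cell(s)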